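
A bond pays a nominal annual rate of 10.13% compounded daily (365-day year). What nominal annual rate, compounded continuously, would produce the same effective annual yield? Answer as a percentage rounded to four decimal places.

10.1286%

EAR = (1 + 0.1013/365)^365 − 1 = 0.106593.
Equivalent continuous rate: r = ln(1 + 0.106593) = 0.101286 = 10.1286%.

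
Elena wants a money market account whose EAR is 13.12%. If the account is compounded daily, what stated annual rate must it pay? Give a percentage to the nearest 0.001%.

(1 + r/365)^365 − 1 = 0.1312, so 1 + r/365 = 1.1312^(1/365).
r/365 = 0.000338, so r = 0.123300 = 12.330%.

12.330%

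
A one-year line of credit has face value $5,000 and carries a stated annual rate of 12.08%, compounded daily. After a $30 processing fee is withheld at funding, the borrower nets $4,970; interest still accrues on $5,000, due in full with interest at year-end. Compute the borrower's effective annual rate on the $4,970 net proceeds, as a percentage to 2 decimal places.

13.52%

Amount owed after one year: 5,000 × (1 + 0.1208/365)^365 = 5,000 × 1.128377 = $5,641.88.
Effective rate on net proceeds: 5,641.88 / 4,970 − 1 = 0.135188 = 13.52%.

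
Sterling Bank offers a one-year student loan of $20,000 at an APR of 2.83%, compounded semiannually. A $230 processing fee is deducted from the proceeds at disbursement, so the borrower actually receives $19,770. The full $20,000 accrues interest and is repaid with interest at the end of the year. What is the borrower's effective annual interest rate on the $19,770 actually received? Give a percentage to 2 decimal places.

Amount owed after one year: 20,000 × (1 + 0.0283/2)^2 = 20,000 × 1.028500 = $20,570.00.
Effective rate on net proceeds: 20,570.00 / 19,770 − 1 = 0.040466 = 4.05%.

4.05%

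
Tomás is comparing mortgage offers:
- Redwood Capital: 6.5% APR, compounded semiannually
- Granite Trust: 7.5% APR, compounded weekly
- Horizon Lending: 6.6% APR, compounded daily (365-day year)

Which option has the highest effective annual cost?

Granite Trust

Redwood Capital: (1 + 0.065/2)^2 − 1 = 6.606%
Granite Trust: (1 + 0.075/52)^52 − 1 = 7.783%
Horizon Lending: (1 + 0.066/365)^365 − 1 = 6.822%
The highest effective annual rate is Granite Trust at 7.783%.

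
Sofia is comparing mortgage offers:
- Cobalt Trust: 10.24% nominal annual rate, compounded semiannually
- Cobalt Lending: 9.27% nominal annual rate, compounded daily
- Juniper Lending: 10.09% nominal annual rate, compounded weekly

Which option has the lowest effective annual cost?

Cobalt Lending

Cobalt Trust: (1 + 0.1024/2)^2 − 1 = 10.502%
Cobalt Lending: (1 + 0.0927/365)^365 − 1 = 9.712%
Juniper Lending: (1 + 0.1009/52)^52 − 1 = 10.606%
The lowest effective annual rate is Cobalt Lending at 9.712%.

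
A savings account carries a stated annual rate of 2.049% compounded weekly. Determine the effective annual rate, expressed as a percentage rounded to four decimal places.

2.0697%

EAR = (1 + 0.02049/52)^52 − 1.
= 1.020697 − 1 = 2.0697%.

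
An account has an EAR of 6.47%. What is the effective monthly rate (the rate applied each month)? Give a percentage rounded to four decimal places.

0.5238%

The per-month rate i satisfies (1 + i)^12 = 1 + 0.0647.
i = 1.0647^(1/12) − 1 = 0.0052381 = 0.5238%.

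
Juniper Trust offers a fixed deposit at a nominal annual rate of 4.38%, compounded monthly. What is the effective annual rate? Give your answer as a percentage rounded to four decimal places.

4.4690%

EAR = (1 + 0.0438/12)^12 − 1.
= 1.044690 − 1 = 4.4690%.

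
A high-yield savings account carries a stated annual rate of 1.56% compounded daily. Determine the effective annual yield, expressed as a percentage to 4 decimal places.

1.5722%

EAR = (1 + 0.0156/365)^365 − 1.
= (1 + 0.000043)^365 − 1 = 1.015722 − 1 = 1.5722%.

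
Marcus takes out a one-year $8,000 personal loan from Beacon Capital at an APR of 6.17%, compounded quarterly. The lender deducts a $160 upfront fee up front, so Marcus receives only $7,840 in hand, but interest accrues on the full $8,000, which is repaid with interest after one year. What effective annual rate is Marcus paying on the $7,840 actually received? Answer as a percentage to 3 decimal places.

Amount owed after one year: 8,000 × (1 + 0.0617/4)^4 = 8,000 × 1.063142 = $8,505.14.
Effective rate on net proceeds: 8,505.14 / 7,840 − 1 = 0.084839 = 8.484%.

8.484%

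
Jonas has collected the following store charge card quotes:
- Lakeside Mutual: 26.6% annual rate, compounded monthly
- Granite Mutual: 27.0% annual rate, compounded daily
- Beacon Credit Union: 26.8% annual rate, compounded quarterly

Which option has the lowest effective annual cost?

Beacon Credit Union

Lakeside Mutual: (1 + 0.266/12)^12 − 1 = 30.095%
Granite Mutual: (1 + 0.270/365)^365 − 1 = 30.983%
Beacon Credit Union: (1 + 0.268/4)^4 − 1 = 29.616%
The lowest effective annual rate is Beacon Credit Union at 29.616%.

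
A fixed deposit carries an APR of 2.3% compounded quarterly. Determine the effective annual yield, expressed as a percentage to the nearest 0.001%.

EAR = (1 + 0.023/4)^4 − 1.
= (1 + 0.005750)^4 − 1 = 1.023199 − 1 = 2.320%.

2.320%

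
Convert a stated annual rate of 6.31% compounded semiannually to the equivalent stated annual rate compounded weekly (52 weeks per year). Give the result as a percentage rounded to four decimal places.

EAR = (1 + 0.0631/2)^2 − 1 = 0.064095.
Solve (1 + r/52)^52 = 1.064095: r/52 = 1.064095^(1/52) − 1 = 0.001195, so r = 0.062162 = 6.2162%.

6.2162%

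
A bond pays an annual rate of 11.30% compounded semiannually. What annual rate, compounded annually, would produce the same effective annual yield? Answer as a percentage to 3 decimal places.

11.619%

EAR = (1 + 0.1130/2)^2 − 1 = 0.116192.
Compounded annually, the equivalent nominal rate is the EAR itself: 11.619%.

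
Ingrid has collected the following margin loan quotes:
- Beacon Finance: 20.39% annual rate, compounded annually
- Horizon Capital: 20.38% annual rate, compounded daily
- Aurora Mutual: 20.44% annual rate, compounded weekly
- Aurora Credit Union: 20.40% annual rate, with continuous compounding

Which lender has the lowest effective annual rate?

Beacon Finance

Beacon Finance: compounded annually, EAR = 20.390%
Horizon Capital: (1 + 0.2038/365)^365 − 1 = 22.598%
Aurora Mutual: (1 + 0.2044/52)^52 − 1 = 22.630%
Aurora Credit Union: e^0.2040 − 1 = 22.630%
The lowest effective annual rate is Beacon Finance at 20.390%.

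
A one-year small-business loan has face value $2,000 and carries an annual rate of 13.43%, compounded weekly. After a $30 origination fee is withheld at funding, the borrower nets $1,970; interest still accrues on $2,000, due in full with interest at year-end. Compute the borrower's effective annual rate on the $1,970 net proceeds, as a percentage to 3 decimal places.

Amount owed after one year: 2,000 × (1 + 0.1343/52)^52 = 2,000 × 1.143538 = $2,287.08.
Effective rate on net proceeds: 2,287.08 / 1,970 − 1 = 0.160952 = 16.095%.

16.095%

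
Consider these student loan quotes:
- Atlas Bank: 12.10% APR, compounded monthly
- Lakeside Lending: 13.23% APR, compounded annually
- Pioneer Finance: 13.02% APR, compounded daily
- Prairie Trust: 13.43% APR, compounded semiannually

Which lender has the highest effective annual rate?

Atlas Bank: (1 + 0.1210/12)^12 − 1 = 12.794%
Lakeside Lending: compounded annually, EAR = 13.230%
Pioneer Finance: (1 + 0.1302/365)^365 − 1 = 13.903%
Prairie Trust: (1 + 0.1343/2)^2 − 1 = 13.881%
The highest effective annual rate is Pioneer Finance at 13.903%.

Pioneer Finance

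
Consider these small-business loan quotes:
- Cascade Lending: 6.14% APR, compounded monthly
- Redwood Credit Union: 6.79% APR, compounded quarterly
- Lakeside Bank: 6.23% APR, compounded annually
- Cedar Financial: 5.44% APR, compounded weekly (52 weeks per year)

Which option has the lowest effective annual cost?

Cascade Lending: (1 + 0.0614/12)^12 − 1 = 6.316%
Redwood Credit Union: (1 + 0.0679/4)^4 − 1 = 6.965%
Lakeside Bank: compounded annually, EAR = 6.230%
Cedar Financial: (1 + 0.0544/52)^52 − 1 = 5.588%
The lowest effective annual rate is Cedar Financial at 5.588%.

Cedar Financial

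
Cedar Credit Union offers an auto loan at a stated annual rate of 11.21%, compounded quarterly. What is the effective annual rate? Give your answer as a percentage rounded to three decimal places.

EAR = (1 + 0.1121/4)^4 − 1.
= 1.116901 − 1 = 11.690%.

11.690%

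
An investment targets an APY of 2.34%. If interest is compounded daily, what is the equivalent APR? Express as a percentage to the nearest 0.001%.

2.313%

(1 + r/365)^365 − 1 = 0.0234, so 1 + r/365 = 1.0234^(1/365).
r/365 = 0.000063, so r = 0.023131 = 2.313%.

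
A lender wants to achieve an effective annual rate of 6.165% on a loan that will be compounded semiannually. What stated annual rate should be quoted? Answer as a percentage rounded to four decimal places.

(1 + r/2)^2 − 1 = 0.06165, so 1 + r/2 = 1.06165^(1/2).
r/2 = 0.030364, so r = 0.060728 = 6.0728%.

6.0728%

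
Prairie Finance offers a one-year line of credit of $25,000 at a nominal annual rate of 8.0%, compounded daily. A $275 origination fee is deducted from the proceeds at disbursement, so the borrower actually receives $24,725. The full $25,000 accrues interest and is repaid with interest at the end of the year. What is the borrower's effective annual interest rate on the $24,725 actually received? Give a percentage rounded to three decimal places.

Amount owed after one year: 25,000 × (1 + 0.080/365)^365 = 25,000 × 1.083278 = $27,081.94.
Effective rate on net proceeds: 27,081.94 / 24,725 − 1 = 0.095326 = 9.533%.

9.533%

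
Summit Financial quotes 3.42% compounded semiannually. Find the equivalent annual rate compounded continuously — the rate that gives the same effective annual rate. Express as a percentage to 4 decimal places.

3.3911%

EAR = (1 + 0.0342/2)^2 − 1 = 0.034492.
Equivalent continuous rate: r = ln(1 + 0.034492) = 0.033911 = 3.3911%.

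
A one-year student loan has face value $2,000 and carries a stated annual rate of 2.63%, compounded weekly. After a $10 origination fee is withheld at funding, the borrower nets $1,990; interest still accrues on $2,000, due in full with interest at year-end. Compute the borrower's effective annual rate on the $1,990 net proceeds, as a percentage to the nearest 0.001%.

3.180%

Amount owed after one year: 2,000 × (1 + 0.0263/52)^52 = 2,000 × 1.026642 = $2,053.28.
Effective rate on net proceeds: 2,053.28 / 1,990 − 1 = 0.031801 = 3.180%.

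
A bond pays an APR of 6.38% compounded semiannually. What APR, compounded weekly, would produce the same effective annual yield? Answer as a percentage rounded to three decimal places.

6.284%

EAR = (1 + 0.0638/2)^2 − 1 = 0.064818.
Solve (1 + r/52)^52 = 1.064818: r/52 = 1.064818^(1/52) − 1 = 0.001208, so r = 0.062841 = 6.284%.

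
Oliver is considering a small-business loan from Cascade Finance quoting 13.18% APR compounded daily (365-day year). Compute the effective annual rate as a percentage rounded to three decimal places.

14.085%

EAR = (1 + 0.1318/365)^365 − 1.
= (1 + 0.000361)^365 − 1 = 1.140853 − 1 = 14.085%.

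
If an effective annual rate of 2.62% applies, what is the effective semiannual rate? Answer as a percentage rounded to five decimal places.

1.30153%

The per-half-year rate i satisfies (1 + i)^2 = 1 + 0.0262.
i = 1.0262^(1/2) − 1 = 0.0130153 = 1.30153%.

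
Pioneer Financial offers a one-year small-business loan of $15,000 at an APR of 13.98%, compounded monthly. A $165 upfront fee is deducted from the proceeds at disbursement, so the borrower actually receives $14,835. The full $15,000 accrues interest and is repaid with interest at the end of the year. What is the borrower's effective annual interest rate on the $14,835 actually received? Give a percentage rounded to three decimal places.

Amount owed after one year: 15,000 × (1 + 0.1398/12)^12 = 15,000 × 1.149115 = $17,236.72.
Effective rate on net proceeds: 17,236.72 / 14,835 − 1 = 0.161896 = 16.190%.

16.190%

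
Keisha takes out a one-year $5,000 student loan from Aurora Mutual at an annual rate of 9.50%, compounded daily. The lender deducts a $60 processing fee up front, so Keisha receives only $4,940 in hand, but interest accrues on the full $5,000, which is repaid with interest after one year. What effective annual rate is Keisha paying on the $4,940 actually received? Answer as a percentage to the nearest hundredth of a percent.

Amount owed after one year: 5,000 × (1 + 0.0950/365)^365 = 5,000 × 1.099645 = $5,498.23.
Effective rate on net proceeds: 5,498.23 / 4,940 − 1 = 0.113001 = 11.30%.

11.30%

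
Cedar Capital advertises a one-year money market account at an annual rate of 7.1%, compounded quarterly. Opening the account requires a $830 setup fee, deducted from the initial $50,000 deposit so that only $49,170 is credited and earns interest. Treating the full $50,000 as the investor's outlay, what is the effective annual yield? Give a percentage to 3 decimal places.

5.510%

Value after one year: 49,170 × (1 + 0.071/4)^4 = 49,170 × 1.072913 = $52,755.12.
Effective yield on the $50,000 outlay: 52,755.12 / 50,000 − 1 = 0.055102 = 5.510%.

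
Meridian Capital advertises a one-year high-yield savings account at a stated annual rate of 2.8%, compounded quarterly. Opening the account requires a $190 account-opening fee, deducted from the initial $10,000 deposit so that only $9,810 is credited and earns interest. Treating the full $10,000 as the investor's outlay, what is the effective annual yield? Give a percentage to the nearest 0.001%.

0.876%

Value after one year: 9,810 × (1 + 0.028/4)^4 = 9,810 × 1.028295 = $10,087.58.
Effective yield on the $10,000 outlay: 10,087.58 / 10,000 − 1 = 0.008758 = 0.876%.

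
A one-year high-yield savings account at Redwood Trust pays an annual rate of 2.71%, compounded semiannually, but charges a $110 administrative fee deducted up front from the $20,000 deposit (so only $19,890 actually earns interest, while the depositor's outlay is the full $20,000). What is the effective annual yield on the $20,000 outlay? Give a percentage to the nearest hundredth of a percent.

2.16%

Value after one year: 19,890 × (1 + 0.0271/2)^2 = 19,890 × 1.027284 = $20,432.67.
Effective yield on the $20,000 outlay: 20,432.67 / 20,000 − 1 = 0.021634 = 2.16%.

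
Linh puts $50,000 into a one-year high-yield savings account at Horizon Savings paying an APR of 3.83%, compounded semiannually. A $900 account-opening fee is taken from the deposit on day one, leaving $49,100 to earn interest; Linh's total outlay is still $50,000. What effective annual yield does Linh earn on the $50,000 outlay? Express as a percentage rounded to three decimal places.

1.997%

Value after one year: 49,100 × (1 + 0.0383/2)^2 = 49,100 × 1.038667 = $50,998.54.
Effective yield on the $50,000 outlay: 50,998.54 / 50,000 − 1 = 0.019971 = 1.997%.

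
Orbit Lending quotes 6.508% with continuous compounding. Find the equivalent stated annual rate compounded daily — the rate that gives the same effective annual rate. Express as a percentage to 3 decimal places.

EAR under continuous compounding: e^0.06508 − 1 = 0.067244.
Solve (1 + r/365)^365 = 1.067244: r/365 = 1.067244^(1/365) − 1 = 0.000178, so r = 0.065086 = 6.509%.

6.509%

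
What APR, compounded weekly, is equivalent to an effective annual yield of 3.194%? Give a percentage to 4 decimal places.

3.1450%

(1 + r/52)^52 − 1 = 0.03194, so 1 + r/52 = 1.03194^(1/52).
r/52 = 0.000605, so r = 0.031450 = 3.1450%.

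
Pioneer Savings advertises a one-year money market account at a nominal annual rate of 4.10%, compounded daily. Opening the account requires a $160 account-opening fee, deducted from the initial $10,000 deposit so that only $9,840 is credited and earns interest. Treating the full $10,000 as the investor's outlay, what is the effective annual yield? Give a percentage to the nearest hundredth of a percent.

Value after one year: 9,840 × (1 + 0.0410/365)^365 = 9,840 × 1.041850 = $10,251.80.
Effective yield on the $10,000 outlay: 10,251.80 / 10,000 − 1 = 0.025180 = 2.52%.

2.52%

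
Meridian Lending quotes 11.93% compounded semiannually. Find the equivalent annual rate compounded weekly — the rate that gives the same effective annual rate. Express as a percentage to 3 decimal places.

11.601%

EAR = (1 + 0.1193/2)^2 − 1 = 0.122858.
Solve (1 + r/52)^52 = 1.122858: r/52 = 1.122858^(1/52) − 1 = 0.002231, so r = 0.116007 = 11.601%.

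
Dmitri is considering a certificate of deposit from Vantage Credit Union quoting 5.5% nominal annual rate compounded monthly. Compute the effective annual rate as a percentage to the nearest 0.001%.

EAR = (1 + 0.055/12)^12 − 1.
= (1 + 0.004583)^12 − 1 = 1.056408 − 1 = 5.641%.

5.641%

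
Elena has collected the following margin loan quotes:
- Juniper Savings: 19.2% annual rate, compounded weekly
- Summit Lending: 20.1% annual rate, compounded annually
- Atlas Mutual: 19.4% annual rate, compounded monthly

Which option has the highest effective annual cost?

Atlas Mutual

Juniper Savings: (1 + 0.192/52)^52 − 1 = 21.124%
Summit Lending: compounded annually, EAR = 20.100%
Atlas Mutual: (1 + 0.194/12)^12 − 1 = 21.221%
The highest effective annual rate is Atlas Mutual at 21.221%.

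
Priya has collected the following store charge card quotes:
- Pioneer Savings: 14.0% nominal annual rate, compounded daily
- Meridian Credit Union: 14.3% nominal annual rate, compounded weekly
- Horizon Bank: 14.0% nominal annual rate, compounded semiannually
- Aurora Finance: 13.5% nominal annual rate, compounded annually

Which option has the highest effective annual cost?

Pioneer Savings: (1 + 0.140/365)^365 − 1 = 15.024%
Meridian Credit Union: (1 + 0.143/52)^52 − 1 = 15.350%
Horizon Bank: (1 + 0.140/2)^2 − 1 = 14.490%
Aurora Finance: compounded annually, EAR = 13.500%
The highest effective annual rate is Meridian Credit Union at 15.350%.

Meridian Credit Union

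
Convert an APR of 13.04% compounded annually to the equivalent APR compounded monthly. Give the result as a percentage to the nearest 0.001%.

Compounded annually, EAR = nominal = 0.130400.
Solve (1 + r/12)^12 = 1.130400: r/12 = 1.130400^(1/12) − 1 = 0.010267, so r = 0.123200 = 12.320%.

12.320%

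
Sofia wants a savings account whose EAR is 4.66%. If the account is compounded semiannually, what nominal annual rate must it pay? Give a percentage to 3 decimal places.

(1 + r/2)^2 − 1 = 0.0466, so 1 + r/2 = 1.0466^(1/2).
r/2 = 0.023035, so r = 0.046069 = 4.607%.

4.607%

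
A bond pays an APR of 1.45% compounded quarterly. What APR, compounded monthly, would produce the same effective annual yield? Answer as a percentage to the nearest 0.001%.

1.448%

EAR = (1 + 0.0145/4)^4 − 1 = 0.014579.
Solve (1 + r/12)^12 = 1.014579: r/12 = 1.014579^(1/12) − 1 = 0.001207, so r = 0.014483 = 1.448%.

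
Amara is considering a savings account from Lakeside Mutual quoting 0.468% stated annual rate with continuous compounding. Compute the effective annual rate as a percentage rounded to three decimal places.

0.469%

With continuous compounding, EAR = e^0.00468 − 1.
e^0.00468 = 1.004691, so EAR = 0.004691 = 0.469%.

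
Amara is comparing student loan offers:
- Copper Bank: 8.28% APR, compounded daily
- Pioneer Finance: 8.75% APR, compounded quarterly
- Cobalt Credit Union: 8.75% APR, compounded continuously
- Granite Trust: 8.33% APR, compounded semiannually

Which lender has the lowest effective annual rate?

Copper Bank: (1 + 0.0828/365)^365 − 1 = 8.631%
Pioneer Finance: (1 + 0.0875/4)^4 − 1 = 9.041%
Cobalt Credit Union: e^0.0875 − 1 = 9.144%
Granite Trust: (1 + 0.0833/2)^2 − 1 = 8.503%
The lowest effective annual rate is Granite Trust at 8.503%.

Granite Trust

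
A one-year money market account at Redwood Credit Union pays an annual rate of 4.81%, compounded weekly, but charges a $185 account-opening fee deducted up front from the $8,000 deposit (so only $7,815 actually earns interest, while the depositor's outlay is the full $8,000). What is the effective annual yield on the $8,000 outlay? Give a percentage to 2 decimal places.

2.50%

Value after one year: 7,815 × (1 + 0.0481/52)^52 = 7,815 × 1.049252 = $8,199.91.
Effective yield on the $8,000 outlay: 8,199.91 / 8,000 − 1 = 0.024988 = 2.50%.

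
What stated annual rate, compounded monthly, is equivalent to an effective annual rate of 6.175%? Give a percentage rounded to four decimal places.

(1 + r/12)^12 − 1 = 0.06175, so 1 + r/12 = 1.06175^(1/12).
r/12 = 0.005006, so r = 0.060068 = 6.0068%.

6.0068%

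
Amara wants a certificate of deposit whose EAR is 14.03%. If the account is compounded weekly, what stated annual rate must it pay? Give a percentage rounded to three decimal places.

(1 + r/52)^52 − 1 = 0.1403, so 1 + r/52 = 1.1403^(1/52).
r/52 = 0.002528, so r = 0.131457 = 13.146%.

13.146%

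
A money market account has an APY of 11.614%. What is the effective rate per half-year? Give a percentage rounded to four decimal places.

5.6475%

The per-half-year rate i satisfies (1 + i)^2 = 1 + 0.11614.
i = 1.11614^(1/2) − 1 = 0.0564753 = 5.6475%.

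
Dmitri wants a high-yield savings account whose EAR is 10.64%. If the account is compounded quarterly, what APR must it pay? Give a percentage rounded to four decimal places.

(1 + r/4)^4 − 1 = 0.1064, so 1 + r/4 = 1.1064^(1/4).
r/4 = 0.025600, so r = 0.102400 = 10.2400%.

10.2400%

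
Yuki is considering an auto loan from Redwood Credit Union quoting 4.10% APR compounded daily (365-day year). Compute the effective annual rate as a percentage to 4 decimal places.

4.1850%

EAR = (1 + 0.0410/365)^365 − 1.
= 1.041850 − 1 = 4.1850%.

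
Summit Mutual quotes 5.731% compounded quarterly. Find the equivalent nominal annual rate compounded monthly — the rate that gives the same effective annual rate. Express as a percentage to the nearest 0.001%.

EAR = (1 + 0.05731/4)^4 − 1 = 0.058553.
Solve (1 + r/12)^12 = 1.058553: r/12 = 1.058553^(1/12) − 1 = 0.004753, so r = 0.057038 = 5.704%.

5.704%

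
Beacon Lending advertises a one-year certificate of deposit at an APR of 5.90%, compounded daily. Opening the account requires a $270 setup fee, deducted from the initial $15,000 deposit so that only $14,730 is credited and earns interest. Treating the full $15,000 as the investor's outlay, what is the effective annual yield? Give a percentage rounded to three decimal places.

Value after one year: 14,730 × (1 + 0.0590/365)^365 = 14,730 × 1.060770 = $15,625.14.
Effective yield on the $15,000 outlay: 15,625.14 / 15,000 − 1 = 0.041676 = 4.168%.

4.168%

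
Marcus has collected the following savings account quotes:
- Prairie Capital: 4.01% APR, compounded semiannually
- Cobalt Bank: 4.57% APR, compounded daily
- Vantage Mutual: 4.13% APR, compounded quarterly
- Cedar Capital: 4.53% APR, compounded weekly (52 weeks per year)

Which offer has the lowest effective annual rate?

Prairie Capital: (1 + 0.0401/2)^2 − 1 = 4.050%
Cobalt Bank: (1 + 0.0457/365)^365 − 1 = 4.676%
Vantage Mutual: (1 + 0.0413/4)^4 − 1 = 4.194%
Cedar Capital: (1 + 0.0453/52)^52 − 1 = 4.632%
The lowest effective annual rate is Prairie Capital at 4.050%.

Prairie Capital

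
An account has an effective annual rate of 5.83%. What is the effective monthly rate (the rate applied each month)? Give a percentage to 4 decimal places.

The per-month rate i satisfies (1 + i)^12 = 1 + 0.0583.
i = 1.0583^(1/12) − 1 = 0.0047332 = 0.4733%.

0.4733%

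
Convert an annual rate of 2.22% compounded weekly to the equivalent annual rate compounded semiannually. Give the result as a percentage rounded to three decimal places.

EAR = (1 + 0.0222/52)^52 − 1 = 0.022443.
Solve (1 + r/2)^2 = 1.022443: r/2 = 1.022443^(1/2) − 1 = 0.011159, so r = 0.022319 = 2.232%.

2.232%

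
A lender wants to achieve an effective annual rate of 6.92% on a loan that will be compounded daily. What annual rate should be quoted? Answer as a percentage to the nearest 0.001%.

(1 + r/365)^365 − 1 = 0.0692, so 1 + r/365 = 1.0692^(1/365).
r/365 = 0.000183, so r = 0.066917 = 6.692%.

6.692%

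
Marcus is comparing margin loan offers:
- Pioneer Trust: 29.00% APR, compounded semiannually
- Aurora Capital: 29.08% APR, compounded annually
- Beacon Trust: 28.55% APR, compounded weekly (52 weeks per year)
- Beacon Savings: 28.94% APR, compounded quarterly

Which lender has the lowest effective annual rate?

Pioneer Trust: (1 + 0.2900/2)^2 − 1 = 31.103%
Aurora Capital: compounded annually, EAR = 29.080%
Beacon Trust: (1 + 0.2855/52)^52 − 1 = 32.939%
Beacon Savings: (1 + 0.2894/4)^4 − 1 = 32.235%
The lowest effective annual rate is Aurora Capital at 29.080%.

Aurora Capital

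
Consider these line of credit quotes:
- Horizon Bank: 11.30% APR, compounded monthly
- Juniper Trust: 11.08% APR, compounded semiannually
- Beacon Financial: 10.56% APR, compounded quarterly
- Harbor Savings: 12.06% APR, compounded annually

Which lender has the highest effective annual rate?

Harbor Savings

Horizon Bank: (1 + 0.1130/12)^12 − 1 = 11.904%
Juniper Trust: (1 + 0.1108/2)^2 − 1 = 11.387%
Beacon Financial: (1 + 0.1056/4)^4 − 1 = 10.986%
Harbor Savings: compounded annually, EAR = 12.060%
The highest effective annual rate is Harbor Savings at 12.060%.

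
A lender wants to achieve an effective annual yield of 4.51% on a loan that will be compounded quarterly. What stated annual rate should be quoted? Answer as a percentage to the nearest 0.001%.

(1 + r/4)^4 − 1 = 0.0451, so 1 + r/4 = 1.0451^(1/4).
r/4 = 0.011089, so r = 0.044357 = 4.436%.

4.436%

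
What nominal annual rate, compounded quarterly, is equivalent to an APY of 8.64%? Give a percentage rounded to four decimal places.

8.3734%

(1 + r/4)^4 − 1 = 0.0864, so 1 + r/4 = 1.0864^(1/4).
r/4 = 0.020933, so r = 0.083734 = 8.3734%.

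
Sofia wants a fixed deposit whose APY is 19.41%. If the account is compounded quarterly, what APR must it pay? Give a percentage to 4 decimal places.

(1 + r/4)^4 − 1 = 0.1941, so 1 + r/4 = 1.1941^(1/4).
r/4 = 0.045346, so r = 0.181385 = 18.1385%.

18.1385%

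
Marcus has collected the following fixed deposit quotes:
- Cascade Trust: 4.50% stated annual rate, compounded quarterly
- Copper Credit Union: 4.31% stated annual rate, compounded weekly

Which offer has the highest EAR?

Cascade Trust

Cascade Trust: (1 + 0.0450/4)^4 − 1 = 4.577%
Copper Credit Union: (1 + 0.0431/52)^52 − 1 = 4.402%
The highest effective annual rate is Cascade Trust at 4.577%.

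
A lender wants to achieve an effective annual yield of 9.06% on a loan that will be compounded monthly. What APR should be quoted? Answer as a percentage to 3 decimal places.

(1 + r/12)^12 − 1 = 0.0906, so 1 + r/12 = 1.0906^(1/12).
r/12 = 0.007254, so r = 0.087042 = 8.704%.

8.704%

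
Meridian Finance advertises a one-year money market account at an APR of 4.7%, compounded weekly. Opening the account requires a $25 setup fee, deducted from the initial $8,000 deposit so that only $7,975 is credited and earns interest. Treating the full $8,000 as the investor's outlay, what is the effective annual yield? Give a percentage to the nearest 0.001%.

Value after one year: 7,975 × (1 + 0.047/52)^52 = 7,975 × 1.048100 = $8,358.60.
Effective yield on the $8,000 outlay: 8,358.60 / 8,000 − 1 = 0.044824 = 4.482%.

4.482%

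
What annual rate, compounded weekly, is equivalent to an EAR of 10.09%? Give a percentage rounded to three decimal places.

9.622%

(1 + r/52)^52 − 1 = 0.1009, so 1 + r/52 = 1.1009^(1/52).
r/52 = 0.001850, so r = 0.096217 = 9.622%.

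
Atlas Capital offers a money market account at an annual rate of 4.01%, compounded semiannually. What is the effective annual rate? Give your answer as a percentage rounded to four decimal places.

EAR = (1 + 0.0401/2)^2 − 1.
= (1 + 0.020050)^2 − 1 = 1.040502 − 1 = 4.0502%.

4.0502%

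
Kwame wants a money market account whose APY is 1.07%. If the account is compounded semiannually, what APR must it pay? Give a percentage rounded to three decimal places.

1.067%

(1 + r/2)^2 − 1 = 0.0107, so 1 + r/2 = 1.0107^(1/2).
r/2 = 0.005336, so r = 0.010672 = 1.067%.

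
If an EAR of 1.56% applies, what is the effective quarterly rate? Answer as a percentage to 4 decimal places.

The per-quarter rate i satisfies (1 + i)^4 = 1 + 0.0156.
i = 1.0156^(1/4) − 1 = 0.0038774 = 0.3877%.

0.3877%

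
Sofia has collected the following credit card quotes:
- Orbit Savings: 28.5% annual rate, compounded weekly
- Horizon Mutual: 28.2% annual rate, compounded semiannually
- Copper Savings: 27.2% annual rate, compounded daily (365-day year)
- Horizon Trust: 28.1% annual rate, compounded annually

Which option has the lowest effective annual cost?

Horizon Trust

Orbit Savings: (1 + 0.285/52)^52 − 1 = 32.873%
Horizon Mutual: (1 + 0.282/2)^2 − 1 = 30.188%
Copper Savings: (1 + 0.272/365)^365 − 1 = 31.245%
Horizon Trust: compounded annually, EAR = 28.100%
The lowest effective annual rate is Horizon Trust at 28.100%.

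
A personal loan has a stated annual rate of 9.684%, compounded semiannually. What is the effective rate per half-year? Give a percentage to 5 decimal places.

With a nominal annual rate compounded semiannually, the periodic rate is the nominal rate divided by 2.
i = 0.09684 / 2 = 0.0484200 = 4.84200%.

4.84200%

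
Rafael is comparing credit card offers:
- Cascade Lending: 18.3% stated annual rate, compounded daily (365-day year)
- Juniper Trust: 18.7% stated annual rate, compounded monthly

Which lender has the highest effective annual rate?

Juniper Trust

Cascade Lending: (1 + 0.183/365)^365 − 1 = 20.076%
Juniper Trust: (1 + 0.187/12)^12 − 1 = 20.389%
The highest effective annual rate is Juniper Trust at 20.389%.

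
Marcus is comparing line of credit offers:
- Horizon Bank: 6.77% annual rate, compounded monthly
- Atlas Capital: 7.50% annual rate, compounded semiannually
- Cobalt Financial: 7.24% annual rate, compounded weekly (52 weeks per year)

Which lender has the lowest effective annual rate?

Horizon Bank: (1 + 0.0677/12)^12 − 1 = 6.984%
Atlas Capital: (1 + 0.0750/2)^2 − 1 = 7.641%
Cobalt Financial: (1 + 0.0724/52)^52 − 1 = 7.503%
The lowest effective annual rate is Horizon Bank at 6.984%.

Horizon Bank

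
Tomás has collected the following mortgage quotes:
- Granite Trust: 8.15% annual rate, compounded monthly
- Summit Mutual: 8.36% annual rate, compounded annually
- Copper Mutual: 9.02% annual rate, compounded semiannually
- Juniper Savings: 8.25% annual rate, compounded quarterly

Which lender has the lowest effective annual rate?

Granite Trust: (1 + 0.0815/12)^12 − 1 = 8.461%
Summit Mutual: compounded annually, EAR = 8.360%
Copper Mutual: (1 + 0.0902/2)^2 − 1 = 9.223%
Juniper Savings: (1 + 0.0825/4)^4 − 1 = 8.509%
The lowest effective annual rate is Summit Mutual at 8.360%.

Summit Mutual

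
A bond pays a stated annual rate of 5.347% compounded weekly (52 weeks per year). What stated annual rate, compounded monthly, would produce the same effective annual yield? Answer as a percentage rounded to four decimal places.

5.3562%

EAR = (1 + 0.05347/52)^52 − 1 = 0.054896.
Solve (1 + r/12)^12 = 1.054896: r/12 = 1.054896^(1/12) − 1 = 0.004463, so r = 0.053562 = 5.3562%.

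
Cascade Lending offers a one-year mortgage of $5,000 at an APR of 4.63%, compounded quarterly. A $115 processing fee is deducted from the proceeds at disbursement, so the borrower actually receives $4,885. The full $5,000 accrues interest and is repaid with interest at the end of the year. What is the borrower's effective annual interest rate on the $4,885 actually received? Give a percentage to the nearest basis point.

Amount owed after one year: 5,000 × (1 + 0.0463/4)^4 = 5,000 × 1.047110 = $5,235.55.
Effective rate on net proceeds: 5,235.55 / 4,885 − 1 = 0.071761 = 7.18%.

7.18%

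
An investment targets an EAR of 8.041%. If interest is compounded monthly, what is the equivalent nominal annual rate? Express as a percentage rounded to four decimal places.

7.7590%

(1 + r/12)^12 − 1 = 0.08041, so 1 + r/12 = 1.08041^(1/12).
r/12 = 0.006466, so r = 0.077590 = 7.7590%.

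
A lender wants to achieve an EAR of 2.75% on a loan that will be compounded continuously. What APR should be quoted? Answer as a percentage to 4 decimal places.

2.7129%

Continuous: nominal r satisfies e^r − 1 = 0.0275.
r = ln(1 + 0.0275) = ln(1.0275) = 0.027129 = 2.7129%.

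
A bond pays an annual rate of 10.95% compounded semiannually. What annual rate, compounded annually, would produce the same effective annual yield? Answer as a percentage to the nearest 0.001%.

11.250%

EAR = (1 + 0.1095/2)^2 − 1 = 0.112498.
Compounded annually, the equivalent nominal rate is the EAR itself: 11.250%.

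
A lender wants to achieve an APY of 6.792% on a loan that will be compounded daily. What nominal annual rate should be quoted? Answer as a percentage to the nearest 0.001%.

(1 + r/365)^365 − 1 = 0.06792, so 1 + r/365 = 1.06792^(1/365).
r/365 = 0.000180, so r = 0.065719 = 6.572%.

6.572%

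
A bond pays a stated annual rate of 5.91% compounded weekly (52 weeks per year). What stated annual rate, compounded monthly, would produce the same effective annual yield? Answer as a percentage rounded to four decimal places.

EAR = (1 + 0.0591/52)^52 − 1 = 0.060846.
Solve (1 + r/12)^12 = 1.060846: r/12 = 1.060846^(1/12) − 1 = 0.004934, so r = 0.059212 = 5.9212%.

5.9212%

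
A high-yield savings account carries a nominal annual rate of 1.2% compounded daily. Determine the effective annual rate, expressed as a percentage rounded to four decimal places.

EAR = (1 + 0.012/365)^365 − 1.
= 1.012072 − 1 = 1.2072%.

1.2072%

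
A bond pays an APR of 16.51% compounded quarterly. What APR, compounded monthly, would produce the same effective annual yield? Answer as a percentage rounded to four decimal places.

EAR = (1 + 0.1651/4)^4 − 1 = 0.175606.
Solve (1 + r/12)^12 = 1.175606: r/12 = 1.175606^(1/12) − 1 = 0.013573, so r = 0.162879 = 16.2879%.

16.2879%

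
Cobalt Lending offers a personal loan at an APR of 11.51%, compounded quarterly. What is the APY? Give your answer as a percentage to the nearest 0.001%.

12.016%

EAR = (1 + 0.1151/4)^4 − 1.
= 1.120164 − 1 = 12.016%.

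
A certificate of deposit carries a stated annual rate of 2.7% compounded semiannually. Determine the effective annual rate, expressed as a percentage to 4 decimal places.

2.7182%

EAR = (1 + 0.027/2)^2 − 1.
= 1.027182 − 1 = 2.7182%.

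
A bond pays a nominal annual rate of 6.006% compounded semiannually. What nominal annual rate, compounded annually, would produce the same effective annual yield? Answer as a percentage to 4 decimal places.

EAR = (1 + 0.06006/2)^2 − 1 = 0.060962.
Compounded annually, the equivalent nominal rate is the EAR itself: 6.0962%.

6.0962%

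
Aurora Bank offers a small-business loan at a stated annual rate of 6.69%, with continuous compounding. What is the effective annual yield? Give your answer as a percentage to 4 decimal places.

With continuous compounding, EAR = e^0.0669 − 1.
e^0.0669 = 1.069189, so EAR = 0.069189 = 6.9189%.

6.9189%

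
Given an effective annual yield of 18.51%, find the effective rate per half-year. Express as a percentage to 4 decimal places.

8.8623%

The per-half-year rate i satisfies (1 + i)^2 = 1 + 0.1851.
i = 1.1851^(1/2) − 1 = 0.0886230 = 8.8623%.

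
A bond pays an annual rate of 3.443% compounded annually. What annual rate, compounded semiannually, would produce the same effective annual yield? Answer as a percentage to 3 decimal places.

3.414%

Compounded annually, EAR = nominal = 0.034430.
Solve (1 + r/2)^2 = 1.034430: r/2 = 1.034430^(1/2) − 1 = 0.017069, so r = 0.034139 = 3.414%.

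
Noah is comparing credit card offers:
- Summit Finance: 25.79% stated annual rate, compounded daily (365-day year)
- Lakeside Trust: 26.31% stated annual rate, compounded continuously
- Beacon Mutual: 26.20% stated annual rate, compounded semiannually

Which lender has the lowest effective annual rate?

Beacon Mutual

Summit Finance: (1 + 0.2579/365)^365 − 1 = 29.409%
Lakeside Trust: e^0.2631 − 1 = 30.096%
Beacon Mutual: (1 + 0.2620/2)^2 − 1 = 27.916%
The lowest effective annual rate is Beacon Mutual at 27.916%.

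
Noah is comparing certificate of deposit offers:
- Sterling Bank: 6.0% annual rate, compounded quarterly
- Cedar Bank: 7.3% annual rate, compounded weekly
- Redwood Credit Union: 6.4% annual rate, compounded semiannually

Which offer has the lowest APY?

Sterling Bank: (1 + 0.060/4)^4 − 1 = 6.136%
Cedar Bank: (1 + 0.073/52)^52 − 1 = 7.568%
Redwood Credit Union: (1 + 0.064/2)^2 − 1 = 6.502%
The lowest effective annual rate is Sterling Bank at 6.136%.

Sterling Bank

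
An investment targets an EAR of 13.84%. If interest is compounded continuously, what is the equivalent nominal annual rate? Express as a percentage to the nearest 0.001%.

12.962%

Continuous: nominal r satisfies e^r − 1 = 0.1384.
r = ln(1 + 0.1384) = ln(1.1384) = 0.129624 = 12.962%.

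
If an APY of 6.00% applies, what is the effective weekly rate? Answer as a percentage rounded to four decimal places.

The per-week rate i satisfies (1 + i)^52 = 1 + 0.0600.
i = 1.0600^(1/52) − 1 = 0.0011212 = 0.1121%.

0.1121%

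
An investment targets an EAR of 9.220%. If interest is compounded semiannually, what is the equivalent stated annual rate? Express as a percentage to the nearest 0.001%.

(1 + r/2)^2 − 1 = 0.09220, so 1 + r/2 = 1.09220^(1/2).
r/2 = 0.045084, so r = 0.090167 = 9.017%.

9.017%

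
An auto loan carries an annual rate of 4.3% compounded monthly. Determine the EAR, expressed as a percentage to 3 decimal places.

4.386%

EAR = (1 + 0.043/12)^12 − 1.
= (1 + 0.003583)^12 − 1 = 1.043858 − 1 = 4.386%.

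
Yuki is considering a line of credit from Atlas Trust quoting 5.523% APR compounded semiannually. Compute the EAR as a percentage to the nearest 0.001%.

5.599%

EAR = (1 + 0.05523/2)^2 − 1.
= (1 + 0.027615)^2 − 1 = 1.055993 − 1 = 5.599%.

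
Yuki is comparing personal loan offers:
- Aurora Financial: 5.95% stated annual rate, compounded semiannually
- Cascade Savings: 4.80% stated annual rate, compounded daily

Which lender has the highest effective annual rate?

Aurora Financial: (1 + 0.0595/2)^2 − 1 = 6.039%
Cascade Savings: (1 + 0.0480/365)^365 − 1 = 4.917%
The highest effective annual rate is Aurora Financial at 6.039%.

Aurora Financial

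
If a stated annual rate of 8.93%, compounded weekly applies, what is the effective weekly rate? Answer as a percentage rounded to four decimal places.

With a nominal annual rate compounded weekly, the periodic rate is the nominal rate divided by 52.
i = 0.0893 / 52 = 0.0017173 = 0.1717%.

0.1717%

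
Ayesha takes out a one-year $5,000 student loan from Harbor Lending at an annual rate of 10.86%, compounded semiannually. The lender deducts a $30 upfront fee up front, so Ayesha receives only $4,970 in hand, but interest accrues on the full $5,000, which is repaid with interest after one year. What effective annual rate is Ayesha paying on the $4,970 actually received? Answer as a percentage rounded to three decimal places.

Amount owed after one year: 5,000 × (1 + 0.1086/2)^2 = 5,000 × 1.111548 = $5,557.74.
Effective rate on net proceeds: 5,557.74 / 4,970 − 1 = 0.118258 = 11.826%.

11.826%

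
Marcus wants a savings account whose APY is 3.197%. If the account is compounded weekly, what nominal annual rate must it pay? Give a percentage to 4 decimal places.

(1 + r/52)^52 − 1 = 0.03197, so 1 + r/52 = 1.03197^(1/52).
r/52 = 0.000605, so r = 0.031479 = 3.1479%.

3.1479%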